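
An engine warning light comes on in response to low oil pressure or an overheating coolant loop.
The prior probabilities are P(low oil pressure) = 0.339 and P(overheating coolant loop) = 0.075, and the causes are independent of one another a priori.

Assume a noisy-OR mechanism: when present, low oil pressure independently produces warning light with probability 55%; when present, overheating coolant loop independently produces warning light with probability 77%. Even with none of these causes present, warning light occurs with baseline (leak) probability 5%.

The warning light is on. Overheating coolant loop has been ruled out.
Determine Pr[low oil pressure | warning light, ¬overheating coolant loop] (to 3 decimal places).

Pr[low oil pressure | warning light, ¬overheating coolant loop] ≈ 0.854

Under noisy-OR, P(warning light | causes) = 1 − (1−0.05)·∏(1−qᵢ) over the active causes.
For the numerator, keep only low oil pressure=true terms: 0.5725×0.339 = 0.194078
The normalizing constant is 0.05×0.661 + 0.5725×0.339 = 0.227128
P(low oil pressure | warning light, ¬overheating coolant loop) = 0.194078/0.227128 ≈ 0.854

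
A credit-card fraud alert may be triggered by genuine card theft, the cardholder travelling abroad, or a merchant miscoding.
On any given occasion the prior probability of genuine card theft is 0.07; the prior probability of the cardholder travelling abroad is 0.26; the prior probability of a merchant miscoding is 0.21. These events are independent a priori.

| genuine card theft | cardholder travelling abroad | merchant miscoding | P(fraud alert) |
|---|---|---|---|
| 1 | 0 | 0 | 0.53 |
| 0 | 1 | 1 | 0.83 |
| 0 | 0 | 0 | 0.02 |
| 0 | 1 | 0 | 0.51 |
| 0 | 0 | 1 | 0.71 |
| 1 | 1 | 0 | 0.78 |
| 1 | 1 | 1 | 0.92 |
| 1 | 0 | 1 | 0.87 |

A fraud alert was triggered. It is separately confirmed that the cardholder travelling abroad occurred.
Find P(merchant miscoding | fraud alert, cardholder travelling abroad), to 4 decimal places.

Enumerate the 4 (genuine card theft, merchant miscoding) configurations and weight by the priors:
  P(fraud alert | cardholder travelling abroad) = 0.51×0.93×0.79 + 0.83×0.93×0.21 + 0.78×0.07×0.79 + 0.92×0.07×0.21
        = 0.374697 + 0.162099 + 0.043134 + 0.013524 = 0.593454
Keeping only the merchant miscoding-present terms gives 0.175623, so
  P(merchant miscoding | fraud alert, cardholder travelling abroad) = 0.175623 / 0.593454 ≈ 0.2959

P(merchant miscoding | fraud alert, cardholder travelling abroad) ≈ 0.2959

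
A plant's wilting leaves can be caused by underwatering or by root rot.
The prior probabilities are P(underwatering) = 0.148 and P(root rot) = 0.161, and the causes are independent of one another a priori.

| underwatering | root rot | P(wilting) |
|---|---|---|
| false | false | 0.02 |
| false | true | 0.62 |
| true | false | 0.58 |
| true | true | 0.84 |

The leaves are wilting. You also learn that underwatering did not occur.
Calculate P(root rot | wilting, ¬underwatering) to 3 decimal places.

P(root rot | wilting, ¬underwatering) ≈ 0.856

P(wilting | ¬underwatering) = 0.02×0.839 + 0.62×0.161 = 0.016780 + 0.099820 = 0.116600
Of this, 0.099820 comes from 0.62×0.161 (the root rot=true cases).
Hence the posterior is 0.099820/0.116600 ≈ 0.856.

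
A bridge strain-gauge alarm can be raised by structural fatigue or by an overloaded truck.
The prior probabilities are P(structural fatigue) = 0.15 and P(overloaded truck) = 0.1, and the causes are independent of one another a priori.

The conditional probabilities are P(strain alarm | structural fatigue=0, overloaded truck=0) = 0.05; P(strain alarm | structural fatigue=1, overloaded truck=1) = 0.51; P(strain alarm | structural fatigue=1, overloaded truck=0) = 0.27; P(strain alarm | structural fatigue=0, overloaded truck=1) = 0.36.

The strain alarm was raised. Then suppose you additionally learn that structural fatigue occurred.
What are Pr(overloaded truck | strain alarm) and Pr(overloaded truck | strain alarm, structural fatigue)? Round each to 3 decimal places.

Pr(overloaded truck | strain alarm) ≈ 0.339; Pr(overloaded truck | strain alarm, structural fatigue) ≈ 0.173

P(strain alarm) = 0.05·0.85·0.9 + 0.36·0.85·0.1 + 0.27·0.15·0.9 + 0.51·0.15·0.1 = 0.038250 + 0.030600 + 0.036450 + 0.007650 = 0.112950
Of this, 0.038250 comes from 0.030600 + 0.007650 (the overloaded truck=true cases).
Hence the posterior is 0.038250/0.112950 ≈ 0.339.

Now condition on the additional information:
Sum P(strain alarm|·) weighted by the priors over both values of overloaded truck:
  P(strain alarm | structural fatigue) = 0.27×0.9 + 0.51×0.1
        = 0.243000 + 0.051000 = 0.294000
Configurations with overloaded truck contribute 0.051000, so
  P(overloaded truck | strain alarm, structural fatigue) = 0.051000 / 0.294000 ≈ 0.173
— structural fatigue explains away the evidence for overloaded truck.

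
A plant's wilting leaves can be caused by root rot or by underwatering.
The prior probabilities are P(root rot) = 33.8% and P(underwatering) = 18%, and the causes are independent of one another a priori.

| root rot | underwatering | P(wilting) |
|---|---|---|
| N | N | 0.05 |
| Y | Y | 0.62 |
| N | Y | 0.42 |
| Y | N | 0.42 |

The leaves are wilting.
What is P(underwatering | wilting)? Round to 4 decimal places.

P(underwatering | wilting) ≈ 0.3794

Enumerate the 4 (root rot, underwatering) configurations and weight by the priors:
  P(wilting) = 0.05×0.662×0.82 + 0.42×0.662×0.18 + 0.42×0.338×0.82 + 0.62×0.338×0.18
        = 0.027142 + 0.050047 + 0.116407 + 0.037721 = 0.231317
The terms with underwatering present sum to 0.087768, so
  P(underwatering | wilting) = 0.087768 / 0.231317 ≈ 0.3794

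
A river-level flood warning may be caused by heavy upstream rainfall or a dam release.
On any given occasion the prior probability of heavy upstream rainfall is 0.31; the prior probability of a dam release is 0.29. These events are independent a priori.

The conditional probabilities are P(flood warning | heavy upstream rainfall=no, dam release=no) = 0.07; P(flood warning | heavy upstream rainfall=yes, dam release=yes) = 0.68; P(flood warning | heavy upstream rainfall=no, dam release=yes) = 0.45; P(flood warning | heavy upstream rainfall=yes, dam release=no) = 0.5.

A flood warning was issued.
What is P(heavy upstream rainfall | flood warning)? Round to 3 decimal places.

For the numerator, keep only heavy upstream rainfall=true terms: 0.110050 + 0.061132 = 0.171182
The normalizing constant is 0.07×0.69×0.71 + 0.45×0.69×0.29 + 0.5×0.31×0.71 + 0.68×0.31×0.29 = 0.295520
Posterior = 0.171182 / 0.295520 ≈ 0.579

P(heavy upstream rainfall | flood warning) ≈ 0.579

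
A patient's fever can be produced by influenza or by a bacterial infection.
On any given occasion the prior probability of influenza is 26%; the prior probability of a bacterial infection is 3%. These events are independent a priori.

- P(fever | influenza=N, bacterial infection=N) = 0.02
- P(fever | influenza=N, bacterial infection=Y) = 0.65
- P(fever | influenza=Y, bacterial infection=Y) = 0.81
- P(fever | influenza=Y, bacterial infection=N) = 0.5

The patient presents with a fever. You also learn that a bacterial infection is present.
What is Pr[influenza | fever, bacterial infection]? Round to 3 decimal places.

By total probability over both values of influenza:
  P(fever | bacterial infection) = 0.65*0.74 + 0.81*0.26
        = 0.481000 + 0.210600 = 0.691600
Configurations with influenza contribute 0.210600, so
  P(influenza | fever, bacterial infection) = 0.210600 / 0.691600 ≈ 0.305

Pr[influenza | fever, bacterial infection] ≈ 0.305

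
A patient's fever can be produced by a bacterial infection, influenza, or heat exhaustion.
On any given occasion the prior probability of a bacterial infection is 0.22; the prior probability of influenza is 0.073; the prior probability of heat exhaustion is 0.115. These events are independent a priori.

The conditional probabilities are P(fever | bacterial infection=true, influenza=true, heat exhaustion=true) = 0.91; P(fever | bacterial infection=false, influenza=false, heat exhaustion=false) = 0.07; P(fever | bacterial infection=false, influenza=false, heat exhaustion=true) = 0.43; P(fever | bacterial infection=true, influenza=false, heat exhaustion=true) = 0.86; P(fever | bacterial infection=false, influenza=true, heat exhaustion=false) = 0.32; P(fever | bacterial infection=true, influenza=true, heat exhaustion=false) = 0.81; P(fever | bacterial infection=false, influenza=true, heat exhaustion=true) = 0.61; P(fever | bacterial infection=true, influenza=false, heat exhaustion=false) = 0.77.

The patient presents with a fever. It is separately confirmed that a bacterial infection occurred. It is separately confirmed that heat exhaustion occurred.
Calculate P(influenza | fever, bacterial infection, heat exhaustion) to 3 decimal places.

P(influenza | fever, bacterial infection, heat exhaustion) ≈ 0.077

P(fever | bacterial infection, heat exhaustion) = 0.86*0.927 + 0.91*0.073 = 0.797220 + 0.066430 = 0.863650
The influenza-present share is 0.91*0.073 = 0.066430.
Hence the posterior is 0.066430/0.863650 ≈ 0.077.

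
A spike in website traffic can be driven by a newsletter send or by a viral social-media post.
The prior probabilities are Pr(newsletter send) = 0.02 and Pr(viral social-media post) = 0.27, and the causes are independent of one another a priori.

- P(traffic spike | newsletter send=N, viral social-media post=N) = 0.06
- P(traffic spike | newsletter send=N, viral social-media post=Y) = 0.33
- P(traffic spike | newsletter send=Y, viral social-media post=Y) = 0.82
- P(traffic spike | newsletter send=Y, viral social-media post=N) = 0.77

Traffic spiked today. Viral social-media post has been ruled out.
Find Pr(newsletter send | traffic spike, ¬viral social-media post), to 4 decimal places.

Pr(newsletter send | traffic spike, ¬viral social-media post) ≈ 0.2075

By total probability over both values of newsletter send:
  P(traffic spike | ¬viral social-media post) = 0.06·0.98 + 0.77·0.02
        = 0.058800 + 0.015400 = 0.074200
Keeping only the newsletter send-present terms gives 0.015400, so
  P(newsletter send | traffic spike, ¬viral social-media post) = 0.015400 / 0.074200 ≈ 0.2075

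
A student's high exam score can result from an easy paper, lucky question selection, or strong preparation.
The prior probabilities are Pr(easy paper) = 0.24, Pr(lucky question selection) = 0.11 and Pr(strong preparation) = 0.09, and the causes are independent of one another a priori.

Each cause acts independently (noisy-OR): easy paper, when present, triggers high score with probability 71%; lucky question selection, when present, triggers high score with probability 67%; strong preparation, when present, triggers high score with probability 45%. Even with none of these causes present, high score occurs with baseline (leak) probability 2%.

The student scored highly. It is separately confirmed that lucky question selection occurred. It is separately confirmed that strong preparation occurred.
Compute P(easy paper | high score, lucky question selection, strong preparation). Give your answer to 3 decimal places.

P(easy paper | high score, lucky question selection, strong preparation) ≈ 0.267

Under noisy-OR, P(high score | causes) = 1 − (1−0.02)·∏(1−qᵢ) over the active causes.
Weight on easy paper=true, given the evidence: 0.948418*0.24 = 0.227620
Denominator P(high score | lucky question selection, strong preparation): 0.82213*0.76 + 0.948418*0.24 = 0.852439
Posterior = 0.227620 / 0.852439 ≈ 0.267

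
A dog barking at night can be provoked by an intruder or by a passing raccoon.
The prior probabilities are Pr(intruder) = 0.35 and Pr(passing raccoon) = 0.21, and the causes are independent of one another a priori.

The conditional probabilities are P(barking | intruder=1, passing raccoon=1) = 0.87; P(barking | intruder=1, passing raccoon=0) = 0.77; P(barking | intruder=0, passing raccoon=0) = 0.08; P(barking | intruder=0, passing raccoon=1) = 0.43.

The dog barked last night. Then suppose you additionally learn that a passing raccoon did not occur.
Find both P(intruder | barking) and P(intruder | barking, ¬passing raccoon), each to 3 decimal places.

P(intruder | barking) ≈ 0.735; P(intruder | barking, ¬passing raccoon) ≈ 0.838

P(barking) = 0.08×0.65×0.79 + 0.43×0.65×0.21 + 0.77×0.35×0.79 + 0.87×0.35×0.21 = 0.041080 + 0.058695 + 0.212905 + 0.063945 = 0.376625
Restricting to configurations with intruder present: 0.212905 + 0.063945 = 0.276850.
Hence the posterior is 0.276850/0.376625 ≈ 0.735.

Now condition on the additional information:
For the numerator, keep only intruder=true terms: 0.77·0.35 = 0.269500
Denominator P(barking | ¬passing raccoon): 0.08·0.65 + 0.77·0.35 = 0.321500
Posterior = 0.269500 / 0.321500 ≈ 0.838
Ruling out passing raccoon raises the posterior on intruder — the flip side of explaining away.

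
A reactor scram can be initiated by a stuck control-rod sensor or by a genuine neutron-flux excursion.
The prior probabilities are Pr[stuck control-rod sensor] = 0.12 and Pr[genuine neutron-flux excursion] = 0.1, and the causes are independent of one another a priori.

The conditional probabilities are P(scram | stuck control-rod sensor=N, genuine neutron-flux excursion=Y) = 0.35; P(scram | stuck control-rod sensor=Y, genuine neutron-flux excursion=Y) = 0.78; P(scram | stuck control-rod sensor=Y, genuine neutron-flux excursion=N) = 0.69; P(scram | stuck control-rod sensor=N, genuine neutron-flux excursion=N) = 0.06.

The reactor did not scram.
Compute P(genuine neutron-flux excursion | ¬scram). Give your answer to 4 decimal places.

Sum P(¬scram|·) weighted by the priors over the 4 (stuck control-rod sensor, genuine neutron-flux excursion) configurations:
  P(¬scram) = 0.94·0.88·0.9 + 0.65·0.88·0.1 + 0.31·0.12·0.9 + 0.22·0.12·0.1
        = 0.744480 + 0.057200 + 0.033480 + 0.002640 = 0.837800
Keeping only the genuine neutron-flux excursion-present terms gives 0.059840, so
  P(genuine neutron-flux excursion | ¬scram) = 0.059840 / 0.837800 ≈ 0.0714

P(genuine neutron-flux excursion | ¬scram) ≈ 0.0714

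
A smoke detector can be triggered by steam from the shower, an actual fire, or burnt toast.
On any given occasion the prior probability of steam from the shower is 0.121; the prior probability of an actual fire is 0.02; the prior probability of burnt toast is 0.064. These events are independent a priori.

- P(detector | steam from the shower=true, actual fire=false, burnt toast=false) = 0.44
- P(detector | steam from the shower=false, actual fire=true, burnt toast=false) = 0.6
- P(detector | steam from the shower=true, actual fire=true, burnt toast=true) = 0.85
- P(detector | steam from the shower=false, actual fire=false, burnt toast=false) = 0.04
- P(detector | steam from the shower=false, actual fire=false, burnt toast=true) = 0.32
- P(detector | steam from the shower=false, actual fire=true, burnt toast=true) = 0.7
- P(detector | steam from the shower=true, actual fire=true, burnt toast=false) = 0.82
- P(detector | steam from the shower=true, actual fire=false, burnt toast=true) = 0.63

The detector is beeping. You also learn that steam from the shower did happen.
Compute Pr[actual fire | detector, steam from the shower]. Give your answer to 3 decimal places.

Numerator (weight on configurations with actual fire): 0.015350 + 0.001088 = 0.016438
Denominator P(detector | steam from the shower): 0.44×0.98×0.936 + 0.63×0.98×0.064 + 0.82×0.02×0.936 + 0.85×0.02×0.064 = 0.459555
Posterior = 0.016438 / 0.459555 ≈ 0.036

Pr[actual fire | detector, steam from the shower] ≈ 0.036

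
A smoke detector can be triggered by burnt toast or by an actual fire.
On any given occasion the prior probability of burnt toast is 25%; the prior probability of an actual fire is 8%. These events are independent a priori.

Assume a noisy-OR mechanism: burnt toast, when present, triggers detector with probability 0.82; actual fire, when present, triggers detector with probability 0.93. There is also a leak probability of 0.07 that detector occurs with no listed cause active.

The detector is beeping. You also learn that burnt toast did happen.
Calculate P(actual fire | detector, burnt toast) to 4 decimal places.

P(actual fire | detector, burnt toast) ≈ 0.0936

Under noisy-OR, P(detector | causes) = 1 − (1−0.07)·∏(1−qᵢ) over the active causes.
P(detector | burnt toast) = 0.8326*0.92 + 0.988282*0.08 = 0.765992 + 0.079063 = 0.845055
The actual fire-present share is 0.988282*0.08 = 0.079063.
P(actual fire | detector, burnt toast) = 0.079063 / 0.845055 ≈ 0.0936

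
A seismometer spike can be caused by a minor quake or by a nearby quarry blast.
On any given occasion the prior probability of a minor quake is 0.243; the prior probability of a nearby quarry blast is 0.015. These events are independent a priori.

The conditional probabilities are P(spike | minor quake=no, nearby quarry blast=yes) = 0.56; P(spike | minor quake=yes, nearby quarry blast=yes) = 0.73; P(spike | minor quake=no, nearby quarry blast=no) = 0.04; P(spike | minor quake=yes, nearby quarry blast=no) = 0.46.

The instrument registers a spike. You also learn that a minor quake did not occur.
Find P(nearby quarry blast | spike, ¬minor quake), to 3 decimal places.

Sum P(spike|·) weighted by the priors over both values of nearby quarry blast:
  P(spike | ¬minor quake) = 0.04×0.985 + 0.56×0.015
        = 0.039400 + 0.008400 = 0.047800
The terms with nearby quarry blast present sum to 0.008400, so
  P(nearby quarry blast | spike, ¬minor quake) = 0.008400 / 0.047800 ≈ 0.176

P(nearby quarry blast | spike, ¬minor quake) ≈ 0.176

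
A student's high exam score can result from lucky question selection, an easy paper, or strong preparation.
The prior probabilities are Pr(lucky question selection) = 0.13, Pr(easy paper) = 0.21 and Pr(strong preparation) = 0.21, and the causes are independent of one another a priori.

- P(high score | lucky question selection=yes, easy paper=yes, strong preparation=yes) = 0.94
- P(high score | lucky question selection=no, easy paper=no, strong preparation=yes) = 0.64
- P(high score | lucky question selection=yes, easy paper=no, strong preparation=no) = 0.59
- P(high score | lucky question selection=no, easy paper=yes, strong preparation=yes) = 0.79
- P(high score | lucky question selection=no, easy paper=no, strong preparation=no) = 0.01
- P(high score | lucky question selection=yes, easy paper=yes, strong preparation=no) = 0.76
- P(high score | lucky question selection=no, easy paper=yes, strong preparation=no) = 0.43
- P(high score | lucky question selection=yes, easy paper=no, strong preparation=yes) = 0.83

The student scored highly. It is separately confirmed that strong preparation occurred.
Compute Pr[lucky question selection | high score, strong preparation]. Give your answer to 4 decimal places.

By total probability over the 4 (lucky question selection, easy paper) configurations:
  P(high score | strong preparation) = 0.64·0.87·0.79 + 0.79·0.87·0.21 + 0.83·0.13·0.79 + 0.94·0.13·0.21
        = 0.439872 + 0.144333 + 0.085241 + 0.025662 = 0.695108
Configurations with lucky question selection contribute 0.110903, so
  P(lucky question selection | high score, strong preparation) = 0.110903 / 0.695108 ≈ 0.1595

Pr[lucky question selection | high score, strong preparation] ≈ 0.1595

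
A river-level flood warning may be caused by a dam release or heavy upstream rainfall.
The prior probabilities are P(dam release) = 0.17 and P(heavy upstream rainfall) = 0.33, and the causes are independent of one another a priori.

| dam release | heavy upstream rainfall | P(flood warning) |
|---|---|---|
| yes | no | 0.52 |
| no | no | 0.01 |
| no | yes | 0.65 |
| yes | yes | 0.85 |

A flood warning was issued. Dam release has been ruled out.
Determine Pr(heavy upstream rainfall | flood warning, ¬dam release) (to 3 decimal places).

Pr(heavy upstream rainfall | flood warning, ¬dam release) ≈ 0.970

Numerator (weight on configurations with heavy upstream rainfall): 0.65*0.33 = 0.214500
Denominator P(flood warning | ¬dam release): 0.01*0.67 + 0.65*0.33 = 0.221200
Posterior = 0.214500 / 0.221200 ≈ 0.970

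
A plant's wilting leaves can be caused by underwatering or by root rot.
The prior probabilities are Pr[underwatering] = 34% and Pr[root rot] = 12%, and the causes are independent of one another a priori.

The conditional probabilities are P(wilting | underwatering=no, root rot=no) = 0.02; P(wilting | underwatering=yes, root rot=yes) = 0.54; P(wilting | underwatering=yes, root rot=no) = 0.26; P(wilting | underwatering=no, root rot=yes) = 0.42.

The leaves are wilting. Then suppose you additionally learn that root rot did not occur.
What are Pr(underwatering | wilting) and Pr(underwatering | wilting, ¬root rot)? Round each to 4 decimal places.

Pr(underwatering | wilting) ≈ 0.6898; Pr(underwatering | wilting, ¬root rot) ≈ 0.8701

Numerator (weight on configurations with underwatering): 0.077792 + 0.022032 = 0.099824
The normalizing constant is 0.02×0.66×0.88 + 0.42×0.66×0.12 + 0.26×0.34×0.88 + 0.54×0.34×0.12 = 0.144704
Posterior = 0.099824 / 0.144704 ≈ 0.6898

Now also conditioning on root rot≠true:
Enumerate both values of underwatering and weight by the priors:
  P(wilting | ¬root rot) = 0.02*0.66 + 0.26*0.34
        = 0.013200 + 0.088400 = 0.101600
The terms with underwatering present sum to 0.088400, so
  P(underwatering | wilting, ¬root rot) = 0.088400 / 0.101600 ≈ 0.8701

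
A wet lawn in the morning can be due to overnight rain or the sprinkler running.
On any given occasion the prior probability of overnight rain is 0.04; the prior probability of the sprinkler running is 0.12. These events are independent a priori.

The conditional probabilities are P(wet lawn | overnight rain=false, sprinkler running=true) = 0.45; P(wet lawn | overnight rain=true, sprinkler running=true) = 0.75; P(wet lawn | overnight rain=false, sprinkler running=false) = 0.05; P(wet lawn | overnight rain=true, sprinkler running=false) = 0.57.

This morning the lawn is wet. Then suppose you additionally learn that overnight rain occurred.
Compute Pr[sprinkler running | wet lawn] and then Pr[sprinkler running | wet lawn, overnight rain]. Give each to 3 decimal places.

P(wet lawn) = 0.05×0.96×0.88 + 0.45×0.96×0.12 + 0.57×0.04×0.88 + 0.75×0.04×0.12 = 0.042240 + 0.051840 + 0.020064 + 0.003600 = 0.117744
The sprinkler running-present share is 0.051840 + 0.003600 = 0.055440.
Hence the posterior is 0.055440/0.117744 ≈ 0.471.

Now condition on the additional information:
For the numerator, keep only sprinkler running=true terms: 0.75*0.12 = 0.090000
The normalizing constant is 0.57*0.88 + 0.75*0.12 = 0.591600
Posterior = 0.090000 / 0.591600 ≈ 0.152
The drop from 0.471 to 0.152 is the explaining-away (discounting) effect.

Pr[sprinkler running | wet lawn] ≈ 0.471; Pr[sprinkler running | wet lawn, overnight rain] ≈ 0.152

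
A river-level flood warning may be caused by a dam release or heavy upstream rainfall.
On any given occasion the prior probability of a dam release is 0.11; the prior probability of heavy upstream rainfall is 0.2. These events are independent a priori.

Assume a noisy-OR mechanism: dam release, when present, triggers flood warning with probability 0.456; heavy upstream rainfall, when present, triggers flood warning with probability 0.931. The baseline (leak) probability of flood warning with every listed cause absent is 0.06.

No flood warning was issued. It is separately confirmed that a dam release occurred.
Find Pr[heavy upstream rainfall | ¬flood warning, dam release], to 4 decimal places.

Under noisy-OR, P(flood warning | causes) = 1 − (1−0.06)·∏(1−qᵢ) over the active causes.
P(¬flood warning | dam release) = 0.51136*0.8 + 0.035284*0.2 = 0.409088 + 0.007057 = 0.416145
Of this, 0.007057 comes from 0.035284*0.2 (the heavy upstream rainfall=true cases).
Hence the posterior is 0.007057/0.416145 ≈ 0.0170.

Pr[heavy upstream rainfall | ¬flood warning, dam release] ≈ 0.0170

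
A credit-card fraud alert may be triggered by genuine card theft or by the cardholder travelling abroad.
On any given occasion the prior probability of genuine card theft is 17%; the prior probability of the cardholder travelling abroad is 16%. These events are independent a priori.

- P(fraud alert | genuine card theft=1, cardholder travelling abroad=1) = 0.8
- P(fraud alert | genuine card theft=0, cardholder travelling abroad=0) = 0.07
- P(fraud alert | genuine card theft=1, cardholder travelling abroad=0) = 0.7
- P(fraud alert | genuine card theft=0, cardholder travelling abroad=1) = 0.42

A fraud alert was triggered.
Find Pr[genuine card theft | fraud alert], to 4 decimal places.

Enumerate the 4 (genuine card theft, cardholder travelling abroad) configurations and weight by the priors:
  P(fraud alert) = 0.07*0.83*0.84 + 0.42*0.83*0.16 + 0.7*0.17*0.84 + 0.8*0.17*0.16
        = 0.048804 + 0.055776 + 0.099960 + 0.021760 = 0.226300
The terms with genuine card theft present sum to 0.121720, so
  P(genuine card theft | fraud alert) = 0.121720 / 0.226300 ≈ 0.5379

Pr[genuine card theft | fraud alert] ≈ 0.5379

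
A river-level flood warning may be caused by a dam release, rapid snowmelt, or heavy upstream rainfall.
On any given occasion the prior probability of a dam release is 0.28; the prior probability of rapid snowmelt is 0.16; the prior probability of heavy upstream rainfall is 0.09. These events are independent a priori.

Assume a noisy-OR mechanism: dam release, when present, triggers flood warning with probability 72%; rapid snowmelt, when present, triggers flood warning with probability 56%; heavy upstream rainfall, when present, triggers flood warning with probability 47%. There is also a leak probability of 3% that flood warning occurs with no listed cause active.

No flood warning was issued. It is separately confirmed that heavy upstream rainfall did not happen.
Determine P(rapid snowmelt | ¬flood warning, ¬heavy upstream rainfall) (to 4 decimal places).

P(rapid snowmelt | ¬flood warning, ¬heavy upstream rainfall) ≈ 0.0773

Under noisy-OR, P(flood warning | causes) = 1 − (1−0.03)·∏(1−qᵢ) over the active causes.
P(¬flood warning | ¬heavy upstream rainfall) = 0.97×0.72×0.84 + 0.4268×0.72×0.16 + 0.2716×0.28×0.84 + 0.119504×0.28×0.16 = 0.586656 + 0.049167 + 0.063880 + 0.005354 = 0.705057
The rapid snowmelt-present share is 0.049167 + 0.005354 = 0.054521.
Hence the posterior is 0.054521/0.705057 ≈ 0.0773.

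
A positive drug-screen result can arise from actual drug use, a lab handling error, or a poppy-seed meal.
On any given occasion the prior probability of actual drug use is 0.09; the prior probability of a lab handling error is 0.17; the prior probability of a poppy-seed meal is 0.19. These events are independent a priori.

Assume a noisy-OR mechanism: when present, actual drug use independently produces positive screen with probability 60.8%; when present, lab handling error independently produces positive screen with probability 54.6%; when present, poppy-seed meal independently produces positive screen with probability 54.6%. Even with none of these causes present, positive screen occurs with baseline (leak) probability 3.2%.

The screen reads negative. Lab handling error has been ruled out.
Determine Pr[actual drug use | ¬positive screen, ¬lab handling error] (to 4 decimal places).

Pr[actual drug use | ¬positive screen, ¬lab handling error] ≈ 0.0373

Under noisy-OR, P(positive screen | causes) = 1 − (1−0.032)·∏(1−qᵢ) over the active causes.
By total probability over the 4 (actual drug use, poppy-seed meal) configurations:
  P(¬positive screen | ¬lab handling error) = 0.968*0.91*0.81 + 0.439472*0.91*0.19 + 0.379456*0.09*0.81 + 0.172273*0.09*0.19
        = 0.713513 + 0.075985 + 0.027662 + 0.002946 = 0.820106
Configurations with actual drug use contribute 0.030608, so
  P(actual drug use | ¬positive screen, ¬lab handling error) = 0.030608 / 0.820106 ≈ 0.0373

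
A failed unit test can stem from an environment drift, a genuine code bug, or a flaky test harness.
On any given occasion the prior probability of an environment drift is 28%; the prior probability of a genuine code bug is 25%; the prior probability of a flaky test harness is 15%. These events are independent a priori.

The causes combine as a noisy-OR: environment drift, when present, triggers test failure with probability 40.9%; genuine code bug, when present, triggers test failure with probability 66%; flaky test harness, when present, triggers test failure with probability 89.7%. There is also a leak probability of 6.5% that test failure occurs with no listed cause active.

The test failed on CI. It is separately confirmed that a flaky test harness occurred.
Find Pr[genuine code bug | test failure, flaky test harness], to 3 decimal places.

Under noisy-OR, P(test failure | causes) = 1 − (1−0.065)·∏(1−qᵢ) over the active causes.
By total probability over the 4 (environment drift, genuine code bug) configurations:
  P(test failure | flaky test harness) = 0.903695×0.72×0.75 + 0.967256×0.72×0.25 + 0.943084×0.28×0.75 + 0.980648×0.28×0.25
        = 0.487995 + 0.174106 + 0.198048 + 0.068645 = 0.928794
The terms with genuine code bug present sum to 0.242751, so
  P(genuine code bug | test failure, flaky test harness) = 0.242751 / 0.928794 ≈ 0.261

Pr[genuine code bug | test failure, flaky test harness] ≈ 0.261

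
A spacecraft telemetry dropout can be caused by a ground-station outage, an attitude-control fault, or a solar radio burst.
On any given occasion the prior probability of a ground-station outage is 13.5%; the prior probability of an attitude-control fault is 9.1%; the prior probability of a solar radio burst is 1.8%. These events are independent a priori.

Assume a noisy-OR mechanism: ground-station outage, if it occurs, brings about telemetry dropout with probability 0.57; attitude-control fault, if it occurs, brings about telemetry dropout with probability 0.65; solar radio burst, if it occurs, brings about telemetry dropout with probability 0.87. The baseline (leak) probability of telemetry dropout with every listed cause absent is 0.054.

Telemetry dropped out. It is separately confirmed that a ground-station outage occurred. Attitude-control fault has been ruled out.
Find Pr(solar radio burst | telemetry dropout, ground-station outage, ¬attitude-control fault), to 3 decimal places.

Under noisy-OR, P(telemetry dropout | causes) = 1 − (1−0.054)·∏(1−qᵢ) over the active causes.
P(telemetry dropout | ground-station outage, ¬attitude-control fault) = 0.59322·0.982 + 0.947119·0.018 = 0.582542 + 0.017048 = 0.599590
Of this, 0.017048 comes from 0.947119·0.018 (the solar radio burst=true cases).
So P(solar radio burst | telemetry dropout, ground-station outage, ¬attitude-control fault) = 0.017048/0.599590 ≈ 0.028.

Pr(solar radio burst | telemetry dropout, ground-station outage, ¬attitude-control fault) ≈ 0.028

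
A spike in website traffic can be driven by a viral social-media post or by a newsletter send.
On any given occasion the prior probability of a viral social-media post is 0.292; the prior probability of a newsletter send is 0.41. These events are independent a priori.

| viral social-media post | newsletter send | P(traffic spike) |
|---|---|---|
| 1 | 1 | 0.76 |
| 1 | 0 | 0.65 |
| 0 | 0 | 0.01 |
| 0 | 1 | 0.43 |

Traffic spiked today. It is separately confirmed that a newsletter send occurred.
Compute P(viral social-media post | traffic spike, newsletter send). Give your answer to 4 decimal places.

P(viral social-media post | traffic spike, newsletter send) ≈ 0.4216

P(traffic spike | newsletter send) = 0.43*0.708 + 0.76*0.292 = 0.304440 + 0.221920 = 0.526360
The viral social-media post-present share is 0.76*0.292 = 0.221920.
P(viral social-media post | traffic spike, newsletter send) = 0.221920 / 0.526360 ≈ 0.4216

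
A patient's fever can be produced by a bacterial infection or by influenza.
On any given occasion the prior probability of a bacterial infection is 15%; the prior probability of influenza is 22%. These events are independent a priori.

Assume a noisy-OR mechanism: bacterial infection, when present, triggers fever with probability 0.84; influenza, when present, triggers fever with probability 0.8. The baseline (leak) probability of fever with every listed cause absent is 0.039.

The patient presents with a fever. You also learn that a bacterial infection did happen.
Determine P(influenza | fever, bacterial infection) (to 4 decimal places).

Under noisy-OR, P(fever | causes) = 1 − (1−0.039)·∏(1−qᵢ) over the active causes.
For the numerator, keep only influenza=true terms: 0.969248×0.22 = 0.213235
The normalizing constant is 0.84624×0.78 + 0.969248×0.22 = 0.873302
Posterior = 0.213235 / 0.873302 ≈ 0.2442

P(influenza | fever, bacterial infection) ≈ 0.2442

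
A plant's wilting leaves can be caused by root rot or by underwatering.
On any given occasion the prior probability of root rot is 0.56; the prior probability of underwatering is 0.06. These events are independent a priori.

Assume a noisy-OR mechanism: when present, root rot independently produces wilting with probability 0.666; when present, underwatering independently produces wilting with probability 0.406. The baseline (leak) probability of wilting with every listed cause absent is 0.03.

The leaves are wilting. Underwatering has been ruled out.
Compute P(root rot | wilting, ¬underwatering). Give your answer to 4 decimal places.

P(root rot | wilting, ¬underwatering) ≈ 0.9663

Under noisy-OR, P(wilting | causes) = 1 − (1−0.03)·∏(1−qᵢ) over the active causes.
Sum P(wilting|·) weighted by the priors over both values of root rot:
  P(wilting | ¬underwatering) = 0.03·0.44 + 0.67602·0.56
        = 0.013200 + 0.378571 = 0.391771
Keeping only the root rot-present terms gives 0.378571, so
  P(root rot | wilting, ¬underwatering) = 0.378571 / 0.391771 ≈ 0.9663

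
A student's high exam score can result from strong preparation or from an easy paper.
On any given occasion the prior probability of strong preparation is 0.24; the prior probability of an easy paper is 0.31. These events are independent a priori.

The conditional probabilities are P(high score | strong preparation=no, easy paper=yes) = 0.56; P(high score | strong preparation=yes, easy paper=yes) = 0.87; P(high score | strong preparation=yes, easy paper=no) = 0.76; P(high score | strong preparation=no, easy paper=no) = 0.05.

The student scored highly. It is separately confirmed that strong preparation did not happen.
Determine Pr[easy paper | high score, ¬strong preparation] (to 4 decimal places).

Enumerate both values of easy paper and weight by the priors:
  P(high score | ¬strong preparation) = 0.05*0.69 + 0.56*0.31
        = 0.034500 + 0.173600 = 0.208100
The terms with easy paper present sum to 0.173600, so
  P(easy paper | high score, ¬strong preparation) = 0.173600 / 0.208100 ≈ 0.8342

Pr[easy paper | high score, ¬strong preparation] ≈ 0.8342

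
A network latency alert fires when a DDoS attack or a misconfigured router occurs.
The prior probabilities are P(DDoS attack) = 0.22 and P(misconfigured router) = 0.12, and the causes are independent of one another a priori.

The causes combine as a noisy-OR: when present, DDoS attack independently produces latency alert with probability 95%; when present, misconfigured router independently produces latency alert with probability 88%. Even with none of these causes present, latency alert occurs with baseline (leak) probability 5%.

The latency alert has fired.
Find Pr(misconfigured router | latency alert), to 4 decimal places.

Pr(misconfigured router | latency alert) ≈ 0.3330

Under noisy-OR, P(latency alert | causes) = 1 − (1−0.05)·∏(1−qᵢ) over the active causes.
P(latency alert) = 0.05*0.78*0.88 + 0.886*0.78*0.12 + 0.9525*0.22*0.88 + 0.9943*0.22*0.12 = 0.034320 + 0.082930 + 0.184404 + 0.026250 = 0.327904
The misconfigured router-present share is 0.082930 + 0.026250 = 0.109180.
P(misconfigured router | latency alert) = 0.109180 / 0.327904 ≈ 0.3330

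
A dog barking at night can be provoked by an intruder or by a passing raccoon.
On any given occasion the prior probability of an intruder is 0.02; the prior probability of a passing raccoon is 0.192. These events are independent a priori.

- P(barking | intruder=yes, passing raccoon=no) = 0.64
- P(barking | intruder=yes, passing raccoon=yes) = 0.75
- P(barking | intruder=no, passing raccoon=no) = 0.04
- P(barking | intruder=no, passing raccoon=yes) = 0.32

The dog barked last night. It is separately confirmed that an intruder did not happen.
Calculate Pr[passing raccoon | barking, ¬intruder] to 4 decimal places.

Pr[passing raccoon | barking, ¬intruder] ≈ 0.6553

P(barking | ¬intruder) = 0.04·0.808 + 0.32·0.192 = 0.032320 + 0.061440 = 0.093760
The passing raccoon-present share is 0.32·0.192 = 0.061440.
P(passing raccoon | barking, ¬intruder) = 0.061440 / 0.093760 ≈ 0.6553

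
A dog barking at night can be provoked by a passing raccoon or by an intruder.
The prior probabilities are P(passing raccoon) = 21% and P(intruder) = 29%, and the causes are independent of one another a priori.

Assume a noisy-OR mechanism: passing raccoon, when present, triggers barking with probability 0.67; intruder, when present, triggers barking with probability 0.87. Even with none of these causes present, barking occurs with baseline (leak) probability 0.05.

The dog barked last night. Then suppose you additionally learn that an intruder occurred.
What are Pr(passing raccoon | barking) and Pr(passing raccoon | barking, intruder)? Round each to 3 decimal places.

Pr(passing raccoon | barking) ≈ 0.413; Pr(passing raccoon | barking, intruder) ≈ 0.225

Under noisy-OR, P(barking | causes) = 1 − (1−0.05)·∏(1−qᵢ) over the active causes.
Numerator (weight on configurations with passing raccoon): 0.102357 + 0.058418 = 0.160775
Normalizer over all consistent configurations: 0.05*0.79*0.71 + 0.8765*0.79*0.29 + 0.6865*0.21*0.71 + 0.959245*0.21*0.29 = 0.389626
Posterior = 0.160775 / 0.389626 ≈ 0.413

Now condition on the additional information:
P(barking | intruder) = 0.8765×0.79 + 0.959245×0.21 = 0.692435 + 0.201441 = 0.893876
The passing raccoon-present share is 0.959245×0.21 = 0.201441.
Hence the posterior is 0.201441/0.893876 ≈ 0.225.
This is intercausal reasoning (explaining away): once intruder accounts for the barking, passing raccoon becomes less likely.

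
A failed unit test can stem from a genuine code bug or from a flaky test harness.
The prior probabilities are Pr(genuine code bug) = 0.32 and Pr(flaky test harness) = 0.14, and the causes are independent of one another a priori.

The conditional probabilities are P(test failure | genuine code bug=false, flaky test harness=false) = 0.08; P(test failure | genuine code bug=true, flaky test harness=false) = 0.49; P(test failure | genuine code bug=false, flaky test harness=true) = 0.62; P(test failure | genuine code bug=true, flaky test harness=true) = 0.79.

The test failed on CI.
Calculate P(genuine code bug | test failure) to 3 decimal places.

For the numerator, keep only genuine code bug=true terms: 0.134848 + 0.035392 = 0.170240
Normalizer over all consistent configurations: 0.08*0.68*0.86 + 0.62*0.68*0.14 + 0.49*0.32*0.86 + 0.79*0.32*0.14 = 0.276048
P(genuine code bug | test failure) = 0.170240/0.276048 ≈ 0.617

P(genuine code bug | test failure) ≈ 0.617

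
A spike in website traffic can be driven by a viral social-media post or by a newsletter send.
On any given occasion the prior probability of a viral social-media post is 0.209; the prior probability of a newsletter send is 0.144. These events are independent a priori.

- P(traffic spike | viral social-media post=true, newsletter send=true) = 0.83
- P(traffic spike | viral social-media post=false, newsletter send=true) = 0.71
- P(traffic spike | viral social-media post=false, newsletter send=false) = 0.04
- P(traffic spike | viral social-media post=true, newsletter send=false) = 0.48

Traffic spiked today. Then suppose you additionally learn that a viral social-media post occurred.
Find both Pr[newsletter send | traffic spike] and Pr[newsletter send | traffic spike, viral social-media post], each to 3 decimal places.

For the numerator, keep only newsletter send=true terms: 0.080872 + 0.024980 = 0.105852
The normalizing constant is 0.04·0.791·0.856 + 0.71·0.791·0.144 + 0.48·0.209·0.856 + 0.83·0.209·0.144 = 0.218810
Posterior = 0.105852 / 0.218810 ≈ 0.484

Now also conditioning on viral social-media post=true:
P(traffic spike | viral social-media post) = 0.48×0.856 + 0.83×0.144 = 0.410880 + 0.119520 = 0.530400
Of this, 0.119520 comes from 0.83×0.144 (the newsletter send=true cases).
So P(newsletter send | traffic spike, viral social-media post) = 0.119520/0.530400 ≈ 0.225.
This is intercausal reasoning (explaining away): once viral social-media post accounts for the traffic spike, newsletter send becomes less likely.

Pr[newsletter send | traffic spike] ≈ 0.484; Pr[newsletter send | traffic spike, viral social-media post] ≈ 0.225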